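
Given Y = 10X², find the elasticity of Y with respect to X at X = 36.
Elasticity = 2

Elasticity = (dY/dX) · (X/Y)

dY/dX = 20·X
At X = 36: dY/dX = 720, Y = 12960

Elasticity = 720 · (36 / 12960) = 2

Interpretation: for a small percentage change in X, the percentage change in Y is approximately 2.00 times as large.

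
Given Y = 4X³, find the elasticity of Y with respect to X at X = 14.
Elasticity = 3

Elasticity = (dY/dX) · (X/Y)

dY/dX = 12·X²
At X = 14: dY/dX = 2352, Y = 10976

Elasticity = 2352 · (14 / 10976) = 3

Interpretation: for a small percentage change in X, the percentage change in Y is approximately 3.00 times as large.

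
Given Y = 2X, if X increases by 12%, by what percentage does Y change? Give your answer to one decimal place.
12.0%

For Y = 2X:
If X → X(1 + 0.12)
Then Y → Y · (1 + 0.12)^1
     = Y · 1.1200

Percentage change = ((1 + 0.12)^1 − 1) × 100% = 12.0%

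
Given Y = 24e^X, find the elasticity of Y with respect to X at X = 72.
Elasticity = 72

Elasticity = (dY/dX) · (X/Y)

dY/dX = 24·e^X
At X = 72: dY/dX = 24·e^72, Y = 24·e^72

Elasticity = (24·e^72) · (72 / (24·e^72)) = 72

Interpretation: for a small percentage change in X, the percentage change in Y is approximately 72.00 times as large.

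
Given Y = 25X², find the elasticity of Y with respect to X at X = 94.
Elasticity = 2

Elasticity = (dY/dX) · (X/Y)

dY/dX = 50·X
At X = 94: dY/dX = 4700, Y = 220900

Elasticity = 4700 · (94 / 220900) = 2

Interpretation: for a small percentage change in X, the percentage change in Y is approximately 2.00 times as large.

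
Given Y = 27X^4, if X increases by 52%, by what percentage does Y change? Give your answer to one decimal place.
433.8%

For Y = 27X^4:
If X → X(1 + 0.52)
Then Y → Y · (1 + 0.52)^4
     ≈ Y · 5.3379

Percentage change = ((1 + 0.52)^4 − 1) × 100% ≈ 433.8%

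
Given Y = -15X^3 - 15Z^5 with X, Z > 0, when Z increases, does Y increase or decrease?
Y decreases

Taking the partial derivative:
∂Y/∂Z = -75Z^4

∂Y/∂Z = -75Z^4 < 0 (assuming positive values)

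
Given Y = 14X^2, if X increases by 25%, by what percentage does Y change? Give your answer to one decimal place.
56.3%

For Y = 14X^2:
If X → X(1 + 0.25)
Then Y → Y · (1 + 0.25)^2
     = Y · 1.5625

Percentage change = ((1 + 0.25)^2 − 1) × 100% ≈ 56.3%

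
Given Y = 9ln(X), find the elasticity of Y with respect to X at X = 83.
Elasticity = 1/ln(83) ≈ 0.2263

Elasticity = (dY/dX) · (X/Y)

dY/dX = 9/X
At X = 83: dY/dX = 9/83, Y = 9·ln(83)

Elasticity = (9/83) · (83 / (9·ln(83))) = 1/ln(83) ≈ 0.2263

Interpretation: for a small percentage change in X, the percentage change in Y is approximately 0.23 times as large.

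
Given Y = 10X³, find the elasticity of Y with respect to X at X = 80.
Elasticity = 3

Elasticity = (dY/dX) · (X/Y)

dY/dX = 30·X²
At X = 80: dY/dX = 192000, Y = 5120000

Elasticity = 192000 · (80 / 5120000) = 3

Interpretation: for a small percentage change in X, the percentage change in Y is approximately 3.00 times as large.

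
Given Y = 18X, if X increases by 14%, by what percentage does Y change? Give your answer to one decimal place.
14.0%

For Y = 18X:
If X → X(1 + 0.14)
Then Y → Y · (1 + 0.14)^1
     = Y · 1.1400

Percentage change = ((1 + 0.14)^1 − 1) × 100% = 14.0%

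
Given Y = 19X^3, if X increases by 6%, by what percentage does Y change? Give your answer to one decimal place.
19.1%

For Y = 19X^3:
If X → X(1 + 0.06)
Then Y → Y · (1 + 0.06)^3
     ≈ Y · 1.1910

Percentage change = ((1 + 0.06)^3 − 1) × 100% ≈ 19.1%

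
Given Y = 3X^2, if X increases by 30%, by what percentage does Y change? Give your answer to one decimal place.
69.0%

For Y = 3X^2:
If X → X(1 + 0.3)
Then Y → Y · (1 + 0.3)^2
     = Y · 1.6900

Percentage change = ((1 + 0.3)^2 − 1) × 100% = 69.0%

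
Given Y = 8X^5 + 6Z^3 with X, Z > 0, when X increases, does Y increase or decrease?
Y increases

Taking the partial derivative:
∂Y/∂X = 40X^4

∂Y/∂X = 40X^4 > 0 (assuming positive values)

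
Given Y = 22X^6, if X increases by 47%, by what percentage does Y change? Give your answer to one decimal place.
909.0%

For Y = 22X^6:
If X → X(1 + 0.47)
Then Y → Y · (1 + 0.47)^6
     ≈ Y · 10.0903

Percentage change = ((1 + 0.47)^6 − 1) × 100% ≈ 909.0%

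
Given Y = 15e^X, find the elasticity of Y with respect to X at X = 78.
Elasticity = 78

Elasticity = (dY/dX) · (X/Y)

dY/dX = 15·e^X
At X = 78: dY/dX = 15·e^78, Y = 15·e^78

Elasticity = (15·e^78) · (78 / (15·e^78)) = 78

Interpretation: for a small percentage change in X, the percentage change in Y is approximately 78.00 times as large.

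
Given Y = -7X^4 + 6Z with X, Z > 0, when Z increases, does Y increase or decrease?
Y increases

Taking the partial derivative:
∂Y/∂Z = 6

∂Y/∂Z = 6 > 0 (assuming positive values)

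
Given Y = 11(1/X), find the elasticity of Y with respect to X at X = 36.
Elasticity = -1

Elasticity = (dY/dX) · (X/Y)

dY/dX = -11/X²
At X = 36: dY/dX = -11/1296, Y = 11/36

Elasticity = (-11/1296) · (36 / (11/36)) = -1

Interpretation: for a small percentage change in X, the percentage change in Y is approximately -1.00 times as large.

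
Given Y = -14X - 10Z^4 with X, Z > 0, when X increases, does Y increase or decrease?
Y decreases

Taking the partial derivative:
∂Y/∂X = -14

∂Y/∂X = -14 < 0 (assuming positive values)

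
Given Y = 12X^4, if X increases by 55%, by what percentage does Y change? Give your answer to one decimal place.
477.2%

For Y = 12X^4:
If X → X(1 + 0.55)
Then Y → Y · (1 + 0.55)^4
     ≈ Y · 5.7720

Percentage change = ((1 + 0.55)^4 − 1) × 100% ≈ 477.2%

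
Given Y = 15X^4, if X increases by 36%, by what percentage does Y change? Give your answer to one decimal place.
242.1%

For Y = 15X^4:
If X → X(1 + 0.36)
Then Y → Y · (1 + 0.36)^4
     ≈ Y · 3.4210

Percentage change = ((1 + 0.36)^4 − 1) × 100% ≈ 242.1%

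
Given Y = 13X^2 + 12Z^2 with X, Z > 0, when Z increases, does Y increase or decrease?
Y increases

Taking the partial derivative:
∂Y/∂Z = 24Z

∂Y/∂Z = 24Z > 0 (assuming positive values)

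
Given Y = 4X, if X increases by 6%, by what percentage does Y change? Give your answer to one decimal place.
6.0%

For Y = 4X:
If X → X(1 + 0.06)
Then Y → Y · (1 + 0.06)^1
     = Y · 1.0600

Percentage change = ((1 + 0.06)^1 − 1) × 100% = 6.0%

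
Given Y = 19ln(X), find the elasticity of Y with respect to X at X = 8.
Elasticity = 1/ln(8) ≈ 0.4809

Elasticity = (dY/dX) · (X/Y)

dY/dX = 19/X
At X = 8: dY/dX = 19/8, Y = 19·ln(8)

Elasticity = (19/8) · (8 / (19·ln(8))) = 1/ln(8) ≈ 0.4809

Interpretation: for a small percentage change in X, the percentage change in Y is approximately 0.48 times as large.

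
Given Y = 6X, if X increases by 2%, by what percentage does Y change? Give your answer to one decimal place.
2.0%

For Y = 6X:
If X → X(1 + 0.02)
Then Y → Y · (1 + 0.02)^1
     = Y · 1.0200

Percentage change = ((1 + 0.02)^1 − 1) × 100% = 2.0%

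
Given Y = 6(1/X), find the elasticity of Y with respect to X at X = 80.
Elasticity = -1

Elasticity = (dY/dX) · (X/Y)

dY/dX = -6/X²
At X = 80: dY/dX = -3/3200, Y = 3/40

Elasticity = (-3/3200) · (80 / (3/40)) = -1

Interpretation: for a small percentage change in X, the percentage change in Y is approximately -1.00 times as large.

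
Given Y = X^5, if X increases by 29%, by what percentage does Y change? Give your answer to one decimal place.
257.2%

For Y = X^5:
If X → X(1 + 0.29)
Then Y → Y · (1 + 0.29)^5
     ≈ Y · 3.5723

Percentage change = ((1 + 0.29)^5 − 1) × 100% ≈ 257.2%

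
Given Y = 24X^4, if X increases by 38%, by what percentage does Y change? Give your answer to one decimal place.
262.7%

For Y = 24X^4:
If X → X(1 + 0.38)
Then Y → Y · (1 + 0.38)^4
     ≈ Y · 3.6267

Percentage change = ((1 + 0.38)^4 − 1) × 100% ≈ 262.7%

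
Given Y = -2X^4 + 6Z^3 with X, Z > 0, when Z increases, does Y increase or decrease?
Y increases

Taking the partial derivative:
∂Y/∂Z = 18Z^2

∂Y/∂Z = 18Z^2 > 0 (assuming positive values)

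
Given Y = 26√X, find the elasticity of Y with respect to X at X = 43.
Elasticity = 1/2

Elasticity = (dY/dX) · (X/Y)

dY/dX = 13/√X
At X = 43: dY/dX = 13·√43/43, Y = 26·√43

Elasticity = (13·√43/43) · (43 / (26·√43)) = 1/2

Interpretation: for a small percentage change in X, the percentage change in Y is approximately 0.50 times as large.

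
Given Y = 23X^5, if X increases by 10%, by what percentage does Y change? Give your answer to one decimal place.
61.1%

For Y = 23X^5:
If X → X(1 + 0.1)
Then Y → Y · (1 + 0.1)^5
     ≈ Y · 1.6105

Percentage change = ((1 + 0.1)^5 − 1) × 100% ≈ 61.1%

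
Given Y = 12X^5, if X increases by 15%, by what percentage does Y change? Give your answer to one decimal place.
101.1%

For Y = 12X^5:
If X → X(1 + 0.15)
Then Y → Y · (1 + 0.15)^5
     ≈ Y · 2.0114

Percentage change = ((1 + 0.15)^5 − 1) × 100% ≈ 101.1%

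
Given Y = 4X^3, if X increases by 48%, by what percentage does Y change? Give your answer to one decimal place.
224.2%

For Y = 4X^3:
If X → X(1 + 0.48)
Then Y → Y · (1 + 0.48)^3
     ≈ Y · 3.2418

Percentage change = ((1 + 0.48)^3 − 1) × 100% ≈ 224.2%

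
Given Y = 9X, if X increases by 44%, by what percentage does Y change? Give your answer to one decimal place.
44.0%

For Y = 9X:
If X → X(1 + 0.44)
Then Y → Y · (1 + 0.44)^1
     = Y · 1.4400

Percentage change = ((1 + 0.44)^1 − 1) × 100% = 44.0%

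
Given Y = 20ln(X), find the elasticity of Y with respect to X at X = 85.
Elasticity = 1/ln(85) ≈ 0.2251

Elasticity = (dY/dX) · (X/Y)

dY/dX = 20/X
At X = 85: dY/dX = 4/17, Y = 20·ln(85)

Elasticity = (4/17) · (85 / (20·ln(85))) = 1/ln(85) ≈ 0.2251

Interpretation: for a small percentage change in X, the percentage change in Y is approximately 0.23 times as large.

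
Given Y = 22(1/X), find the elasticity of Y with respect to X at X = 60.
Elasticity = -1

Elasticity = (dY/dX) · (X/Y)

dY/dX = -22/X²
At X = 60: dY/dX = -11/1800, Y = 11/30

Elasticity = (-11/1800) · (60 / (11/30)) = -1

Interpretation: for a small percentage change in X, the percentage change in Y is approximately -1.00 times as large.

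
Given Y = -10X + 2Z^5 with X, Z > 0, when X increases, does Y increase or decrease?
Y decreases

Taking the partial derivative:
∂Y/∂X = -10

∂Y/∂X = -10 < 0 (assuming positive values)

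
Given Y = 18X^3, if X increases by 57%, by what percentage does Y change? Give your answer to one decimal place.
287.0%

For Y = 18X^3:
If X → X(1 + 0.57)
Then Y → Y · (1 + 0.57)^3
     ≈ Y · 3.8699

Percentage change = ((1 + 0.57)^3 − 1) × 100% ≈ 287.0%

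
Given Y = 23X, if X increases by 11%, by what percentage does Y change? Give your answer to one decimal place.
11.0%

For Y = 23X:
If X → X(1 + 0.11)
Then Y → Y · (1 + 0.11)^1
     = Y · 1.1100

Percentage change = ((1 + 0.11)^1 − 1) × 100% = 11.0%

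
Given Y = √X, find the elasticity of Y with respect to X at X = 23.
Elasticity = 1/2

Elasticity = (dY/dX) · (X/Y)

dY/dX = 1/(2·√X)
At X = 23: dY/dX = √23/46, Y = √23

Elasticity = (√23/46) · (23 / (√23)) = 1/2

Interpretation: for a small percentage change in X, the percentage change in Y is approximately 0.50 times as large.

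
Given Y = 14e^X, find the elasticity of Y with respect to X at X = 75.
Elasticity = 75

Elasticity = (dY/dX) · (X/Y)

dY/dX = 14·e^X
At X = 75: dY/dX = 14·e^75, Y = 14·e^75

Elasticity = (14·e^75) · (75 / (14·e^75)) = 75

Interpretation: for a small percentage change in X, the percentage change in Y is approximately 75.00 times as large.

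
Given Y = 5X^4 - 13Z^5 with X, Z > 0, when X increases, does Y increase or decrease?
Y increases

Taking the partial derivative:
∂Y/∂X = 20X^3

∂Y/∂X = 20X^3 > 0 (assuming positive values)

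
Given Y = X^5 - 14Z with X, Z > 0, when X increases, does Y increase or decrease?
Y increases

Taking the partial derivative:
∂Y/∂X = 5X^4

∂Y/∂X = 5X^4 > 0 (assuming positive values)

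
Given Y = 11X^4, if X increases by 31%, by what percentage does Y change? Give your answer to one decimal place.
194.5%

For Y = 11X^4:
If X → X(1 + 0.31)
Then Y → Y · (1 + 0.31)^4
     ≈ Y · 2.9450

Percentage change = ((1 + 0.31)^4 − 1) × 100% ≈ 194.5%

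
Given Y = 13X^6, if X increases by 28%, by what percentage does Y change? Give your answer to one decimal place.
339.8%

For Y = 13X^6:
If X → X(1 + 0.28)
Then Y → Y · (1 + 0.28)^6
     ≈ Y · 4.3980

Percentage change = ((1 + 0.28)^6 − 1) × 100% ≈ 339.8%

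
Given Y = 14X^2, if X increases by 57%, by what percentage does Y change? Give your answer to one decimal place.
146.5%

For Y = 14X^2:
If X → X(1 + 0.57)
Then Y → Y · (1 + 0.57)^2
     = Y · 2.4649

Percentage change = ((1 + 0.57)^2 − 1) × 100% ≈ 146.5%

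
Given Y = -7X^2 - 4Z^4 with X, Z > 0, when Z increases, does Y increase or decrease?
Y decreases

Taking the partial derivative:
∂Y/∂Z = -16Z^3

∂Y/∂Z = -16Z^3 < 0 (assuming positive values)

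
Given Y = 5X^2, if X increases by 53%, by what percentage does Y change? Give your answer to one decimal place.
134.1%

For Y = 5X^2:
If X → X(1 + 0.53)
Then Y → Y · (1 + 0.53)^2
     = Y · 2.3409

Percentage change = ((1 + 0.53)^2 − 1) × 100% ≈ 134.1%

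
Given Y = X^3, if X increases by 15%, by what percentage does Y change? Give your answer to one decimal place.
52.1%

For Y = X^3:
If X → X(1 + 0.15)
Then Y → Y · (1 + 0.15)^3
     ≈ Y · 1.5209

Percentage change = ((1 + 0.15)^3 − 1) × 100% ≈ 52.1%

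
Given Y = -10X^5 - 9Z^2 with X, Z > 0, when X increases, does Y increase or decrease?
Y decreases

Taking the partial derivative:
∂Y/∂X = -50X^4

∂Y/∂X = -50X^4 < 0 (assuming positive values)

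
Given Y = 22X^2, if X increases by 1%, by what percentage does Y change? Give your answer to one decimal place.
2.0%

For Y = 22X^2:
If X → X(1 + 0.01)
Then Y → Y · (1 + 0.01)^2
     = Y · 1.0201

Percentage change = ((1 + 0.01)^2 − 1) × 100% ≈ 2.0%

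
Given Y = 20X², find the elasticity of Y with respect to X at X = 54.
Elasticity = 2

Elasticity = (dY/dX) · (X/Y)

dY/dX = 40·X
At X = 54: dY/dX = 2160, Y = 58320

Elasticity = 2160 · (54 / 58320) = 2

Interpretation: for a small percentage change in X, the percentage change in Y is approximately 2.00 times as large.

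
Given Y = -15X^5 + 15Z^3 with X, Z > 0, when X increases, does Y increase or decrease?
Y decreases

Taking the partial derivative:
∂Y/∂X = -75X^4

∂Y/∂X = -75X^4 < 0 (assuming positive values)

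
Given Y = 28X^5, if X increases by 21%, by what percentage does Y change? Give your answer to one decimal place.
159.4%

For Y = 28X^5:
If X → X(1 + 0.21)
Then Y → Y · (1 + 0.21)^5
     ≈ Y · 2.5937

Percentage change = ((1 + 0.21)^5 − 1) × 100% ≈ 159.4%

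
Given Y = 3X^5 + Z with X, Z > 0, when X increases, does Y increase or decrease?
Y increases

Taking the partial derivative:
∂Y/∂X = 15X^4

∂Y/∂X = 15X^4 > 0 (assuming positive values)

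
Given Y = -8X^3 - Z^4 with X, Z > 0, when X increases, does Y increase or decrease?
Y decreases

Taking the partial derivative:
∂Y/∂X = -24X^2

∂Y/∂X = -24X^2 < 0 (assuming positive values)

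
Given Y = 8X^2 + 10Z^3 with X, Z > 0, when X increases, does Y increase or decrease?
Y increases

Taking the partial derivative:
∂Y/∂X = 16X

∂Y/∂X = 16X > 0 (assuming positive values)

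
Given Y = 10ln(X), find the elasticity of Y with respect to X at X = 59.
Elasticity = 1/ln(59) ≈ 0.2452

Elasticity = (dY/dX) · (X/Y)

dY/dX = 10/X
At X = 59: dY/dX = 10/59, Y = 10·ln(59)

Elasticity = (10/59) · (59 / (10·ln(59))) = 1/ln(59) ≈ 0.2452

Interpretation: for a small percentage change in X, the percentage change in Y is approximately 0.25 times as large.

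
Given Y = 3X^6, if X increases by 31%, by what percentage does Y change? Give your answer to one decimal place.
405.4%

For Y = 3X^6:
If X → X(1 + 0.31)
Then Y → Y · (1 + 0.31)^6
     ≈ Y · 5.0539

Percentage change = ((1 + 0.31)^6 − 1) × 100% ≈ 405.4%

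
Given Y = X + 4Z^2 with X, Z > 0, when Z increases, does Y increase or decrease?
Y increases

Taking the partial derivative:
∂Y/∂Z = 8Z

∂Y/∂Z = 8Z > 0 (assuming positive values)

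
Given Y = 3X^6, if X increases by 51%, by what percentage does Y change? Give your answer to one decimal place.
1085.4%

For Y = 3X^6:
If X → X(1 + 0.51)
Then Y → Y · (1 + 0.51)^6
     ≈ Y · 11.8539

Percentage change = ((1 + 0.51)^6 − 1) × 100% ≈ 1085.4%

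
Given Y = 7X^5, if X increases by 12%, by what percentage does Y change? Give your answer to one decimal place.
76.2%

For Y = 7X^5:
If X → X(1 + 0.12)
Then Y → Y · (1 + 0.12)^5
     ≈ Y · 1.7623

Percentage change = ((1 + 0.12)^5 − 1) × 100% ≈ 76.2%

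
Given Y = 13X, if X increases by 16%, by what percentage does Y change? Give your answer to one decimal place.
16.0%

For Y = 13X:
If X → X(1 + 0.16)
Then Y → Y · (1 + 0.16)^1
     = Y · 1.1600

Percentage change = ((1 + 0.16)^1 − 1) × 100% = 16.0%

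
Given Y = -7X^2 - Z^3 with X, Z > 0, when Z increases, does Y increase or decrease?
Y decreases

Taking the partial derivative:
∂Y/∂Z = -3Z^2

∂Y/∂Z = -3Z^2 < 0 (assuming positive values)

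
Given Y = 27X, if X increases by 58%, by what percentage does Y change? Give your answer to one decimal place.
58.0%

For Y = 27X:
If X → X(1 + 0.58)
Then Y → Y · (1 + 0.58)^1
     = Y · 1.5800

Percentage change = ((1 + 0.58)^1 − 1) × 100% = 58.0%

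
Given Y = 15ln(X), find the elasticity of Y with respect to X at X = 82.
Elasticity = 1/ln(82) ≈ 0.2269

Elasticity = (dY/dX) · (X/Y)

dY/dX = 15/X
At X = 82: dY/dX = 15/82, Y = 15·ln(82)

Elasticity = (15/82) · (82 / (15·ln(82))) = 1/ln(82) ≈ 0.2269

Interpretation: for a small percentage change in X, the percentage change in Y is approximately 0.23 times as large.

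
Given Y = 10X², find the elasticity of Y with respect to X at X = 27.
Elasticity = 2

Elasticity = (dY/dX) · (X/Y)

dY/dX = 20·X
At X = 27: dY/dX = 540, Y = 7290

Elasticity = 540 · (27 / 7290) = 2

Interpretation: for a small percentage change in X, the percentage change in Y is approximately 2.00 times as large.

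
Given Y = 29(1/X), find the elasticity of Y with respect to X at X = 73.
Elasticity = -1

Elasticity = (dY/dX) · (X/Y)

dY/dX = -29/X²
At X = 73: dY/dX = -29/5329, Y = 29/73

Elasticity = (-29/5329) · (73 / (29/73)) = -1

Interpretation: for a small percentage change in X, the percentage change in Y is approximately -1.00 times as large.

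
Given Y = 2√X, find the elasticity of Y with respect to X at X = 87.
Elasticity = 1/2

Elasticity = (dY/dX) · (X/Y)

dY/dX = 1/√X
At X = 87: dY/dX = √87/87, Y = 2·√87

Elasticity = (√87/87) · (87 / (2·√87)) = 1/2

Interpretation: for a small percentage change in X, the percentage change in Y is approximately 0.50 times as large.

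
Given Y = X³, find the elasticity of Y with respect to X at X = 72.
Elasticity = 3

Elasticity = (dY/dX) · (X/Y)

dY/dX = 3·X²
At X = 72: dY/dX = 15552, Y = 373248

Elasticity = 15552 · (72 / 373248) = 3

Interpretation: for a small percentage change in X, the percentage change in Y is approximately 3.00 times as large.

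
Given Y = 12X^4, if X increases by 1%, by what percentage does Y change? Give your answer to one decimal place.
4.1%

For Y = 12X^4:
If X → X(1 + 0.01)
Then Y → Y · (1 + 0.01)^4
     ≈ Y · 1.0406

Percentage change = ((1 + 0.01)^4 − 1) × 100% ≈ 4.1%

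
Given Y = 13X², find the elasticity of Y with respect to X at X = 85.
Elasticity = 2

Elasticity = (dY/dX) · (X/Y)

dY/dX = 26·X
At X = 85: dY/dX = 2210, Y = 93925

Elasticity = 2210 · (85 / 93925) = 2

Interpretation: for a small percentage change in X, the percentage change in Y is approximately 2.00 times as large.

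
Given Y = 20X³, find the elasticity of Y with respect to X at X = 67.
Elasticity = 3

Elasticity = (dY/dX) · (X/Y)

dY/dX = 60·X²
At X = 67: dY/dX = 269340, Y = 6015260

Elasticity = 269340 · (67 / 6015260) = 3

Interpretation: for a small percentage change in X, the percentage change in Y is approximately 3.00 times as large.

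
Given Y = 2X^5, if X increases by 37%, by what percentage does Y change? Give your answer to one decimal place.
382.6%

For Y = 2X^5:
If X → X(1 + 0.37)
Then Y → Y · (1 + 0.37)^5
     ≈ Y · 4.8262

Percentage change = ((1 + 0.37)^5 − 1) × 100% ≈ 382.6%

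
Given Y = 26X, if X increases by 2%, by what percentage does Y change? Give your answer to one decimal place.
2.0%

For Y = 26X:
If X → X(1 + 0.02)
Then Y → Y · (1 + 0.02)^1
     = Y · 1.0200

Percentage change = ((1 + 0.02)^1 − 1) × 100% = 2.0%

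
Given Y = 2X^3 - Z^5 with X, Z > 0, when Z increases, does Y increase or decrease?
Y decreases

Taking the partial derivative:
∂Y/∂Z = -5Z^4

∂Y/∂Z = -5Z^4 < 0 (assuming positive values)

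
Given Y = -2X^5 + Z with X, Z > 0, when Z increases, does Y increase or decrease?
Y increases

Taking the partial derivative:
∂Y/∂Z = 1

∂Y/∂Z = 1 > 0 (assuming positive values)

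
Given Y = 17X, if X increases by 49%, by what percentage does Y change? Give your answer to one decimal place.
49.0%

For Y = 17X:
If X → X(1 + 0.49)
Then Y → Y · (1 + 0.49)^1
     = Y · 1.4900

Percentage change = ((1 + 0.49)^1 − 1) × 100% = 49.0%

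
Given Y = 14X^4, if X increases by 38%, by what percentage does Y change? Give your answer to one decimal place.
262.7%

For Y = 14X^4:
If X → X(1 + 0.38)
Then Y → Y · (1 + 0.38)^4
     ≈ Y · 3.6267

Percentage change = ((1 + 0.38)^4 − 1) × 100% ≈ 262.7%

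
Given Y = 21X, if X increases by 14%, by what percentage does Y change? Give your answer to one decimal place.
14.0%

For Y = 21X:
If X → X(1 + 0.14)
Then Y → Y · (1 + 0.14)^1
     = Y · 1.1400

Percentage change = ((1 + 0.14)^1 − 1) × 100% = 14.0%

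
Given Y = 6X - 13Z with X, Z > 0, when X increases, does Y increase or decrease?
Y increases

Taking the partial derivative:
∂Y/∂X = 6

∂Y/∂X = 6 > 0 (assuming positive values)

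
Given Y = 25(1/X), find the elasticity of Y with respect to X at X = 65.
Elasticity = -1

Elasticity = (dY/dX) · (X/Y)

dY/dX = -25/X²
At X = 65: dY/dX = -1/169, Y = 5/13

Elasticity = (-1/169) · (65 / (5/13)) = -1

Interpretation: for a small percentage change in X, the percentage change in Y is approximately -1.00 times as large.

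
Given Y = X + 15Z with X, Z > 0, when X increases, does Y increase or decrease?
Y increases

Taking the partial derivative:
∂Y/∂X = 1

∂Y/∂X = 1 > 0 (assuming positive values)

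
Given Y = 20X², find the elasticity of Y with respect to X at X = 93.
Elasticity = 2

Elasticity = (dY/dX) · (X/Y)

dY/dX = 40·X
At X = 93: dY/dX = 3720, Y = 172980

Elasticity = 3720 · (93 / 172980) = 2

Interpretation: for a small percentage change in X, the percentage change in Y is approximately 2.00 times as large.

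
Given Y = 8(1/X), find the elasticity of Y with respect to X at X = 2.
Elasticity = -1

Elasticity = (dY/dX) · (X/Y)

dY/dX = -8/X²
At X = 2: dY/dX = -2, Y = 4

Elasticity = (-2) · (2 / 4) = -1

Interpretation: for a small percentage change in X, the percentage change in Y is approximately -1.00 times as large.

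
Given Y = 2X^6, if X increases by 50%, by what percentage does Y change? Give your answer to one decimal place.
1039.1%

For Y = 2X^6:
If X → X(1 + 0.5)
Then Y → Y · (1 + 0.5)^6
     ≈ Y · 11.3906

Percentage change = ((1 + 0.5)^6 − 1) × 100% ≈ 1039.1%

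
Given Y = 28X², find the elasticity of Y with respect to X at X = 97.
Elasticity = 2

Elasticity = (dY/dX) · (X/Y)

dY/dX = 56·X
At X = 97: dY/dX = 5432, Y = 263452

Elasticity = 5432 · (97 / 263452) = 2

Interpretation: for a small percentage change in X, the percentage change in Y is approximately 2.00 times as large.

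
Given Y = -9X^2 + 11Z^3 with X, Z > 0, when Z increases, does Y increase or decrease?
Y increases

Taking the partial derivative:
∂Y/∂Z = 33Z^2

∂Y/∂Z = 33Z^2 > 0 (assuming positive values)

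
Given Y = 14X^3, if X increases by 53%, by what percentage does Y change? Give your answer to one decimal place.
258.2%

For Y = 14X^3:
If X → X(1 + 0.53)
Then Y → Y · (1 + 0.53)^3
     ≈ Y · 3.5816

Percentage change = ((1 + 0.53)^3 − 1) × 100% ≈ 258.2%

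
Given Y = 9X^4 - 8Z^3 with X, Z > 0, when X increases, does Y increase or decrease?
Y increases

Taking the partial derivative:
∂Y/∂X = 36X^3

∂Y/∂X = 36X^3 > 0 (assuming positive values)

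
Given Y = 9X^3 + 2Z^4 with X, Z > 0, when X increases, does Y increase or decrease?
Y increases

Taking the partial derivative:
∂Y/∂X = 27X^2

∂Y/∂X = 27X^2 > 0 (assuming positive values)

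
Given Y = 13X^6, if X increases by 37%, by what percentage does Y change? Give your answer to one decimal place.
561.2%

For Y = 13X^6:
If X → X(1 + 0.37)
Then Y → Y · (1 + 0.37)^6
     ≈ Y · 6.6119

Percentage change = ((1 + 0.37)^6 − 1) × 100% ≈ 561.2%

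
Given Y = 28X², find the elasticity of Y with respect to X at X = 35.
Elasticity = 2

Elasticity = (dY/dX) · (X/Y)

dY/dX = 56·X
At X = 35: dY/dX = 1960, Y = 34300

Elasticity = 1960 · (35 / 34300) = 2

Interpretation: for a small percentage change in X, the percentage change in Y is approximately 2.00 times as large.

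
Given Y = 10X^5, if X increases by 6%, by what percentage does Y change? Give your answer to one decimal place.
33.8%

For Y = 10X^5:
If X → X(1 + 0.06)
Then Y → Y · (1 + 0.06)^5
     ≈ Y · 1.3382

Percentage change = ((1 + 0.06)^5 − 1) × 100% ≈ 33.8%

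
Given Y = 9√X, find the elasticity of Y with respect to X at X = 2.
Elasticity = 1/2

Elasticity = (dY/dX) · (X/Y)

dY/dX = 9/(2·√X)
At X = 2: dY/dX = 9·√2/4, Y = 9·√2

Elasticity = (9·√2/4) · (2 / (9·√2)) = 1/2

Interpretation: for a small percentage change in X, the percentage change in Y is approximately 0.50 times as large.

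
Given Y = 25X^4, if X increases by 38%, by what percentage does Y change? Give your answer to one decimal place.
262.7%

For Y = 25X^4:
If X → X(1 + 0.38)
Then Y → Y · (1 + 0.38)^4
     ≈ Y · 3.6267

Percentage change = ((1 + 0.38)^4 − 1) × 100% ≈ 262.7%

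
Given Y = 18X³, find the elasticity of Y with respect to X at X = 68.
Elasticity = 3

Elasticity = (dY/dX) · (X/Y)

dY/dX = 54·X²
At X = 68: dY/dX = 249696, Y = 5659776

Elasticity = 249696 · (68 / 5659776) = 3

Interpretation: for a small percentage change in X, the percentage change in Y is approximately 3.00 times as large.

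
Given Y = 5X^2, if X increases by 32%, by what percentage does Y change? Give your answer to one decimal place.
74.2%

For Y = 5X^2:
If X → X(1 + 0.32)
Then Y → Y · (1 + 0.32)^2
     = Y · 1.7424

Percentage change = ((1 + 0.32)^2 − 1) × 100% ≈ 74.2%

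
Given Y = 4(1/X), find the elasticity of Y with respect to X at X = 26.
Elasticity = -1

Elasticity = (dY/dX) · (X/Y)

dY/dX = -4/X²
At X = 26: dY/dX = -1/169, Y = 2/13

Elasticity = (-1/169) · (26 / (2/13)) = -1

Interpretation: for a small percentage change in X, the percentage change in Y is approximately -1.00 times as large.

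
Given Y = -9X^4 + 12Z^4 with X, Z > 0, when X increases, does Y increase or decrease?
Y decreases

Taking the partial derivative:
∂Y/∂X = -36X^3

∂Y/∂X = -36X^3 < 0 (assuming positive values)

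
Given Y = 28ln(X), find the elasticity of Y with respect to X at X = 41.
Elasticity = 1/ln(41) ≈ 0.2693

Elasticity = (dY/dX) · (X/Y)

dY/dX = 28/X
At X = 41: dY/dX = 28/41, Y = 28·ln(41)

Elasticity = (28/41) · (41 / (28·ln(41))) = 1/ln(41) ≈ 0.2693

Interpretation: for a small percentage change in X, the percentage change in Y is approximately 0.27 times as large.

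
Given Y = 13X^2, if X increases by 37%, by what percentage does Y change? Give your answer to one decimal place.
87.7%

For Y = 13X^2:
If X → X(1 + 0.37)
Then Y → Y · (1 + 0.37)^2
     = Y · 1.8769

Percentage change = ((1 + 0.37)^2 − 1) × 100% ≈ 87.7%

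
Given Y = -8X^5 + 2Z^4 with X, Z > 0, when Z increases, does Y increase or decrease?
Y increases

Taking the partial derivative:
∂Y/∂Z = 8Z^3

∂Y/∂Z = 8Z^3 > 0 (assuming positive values)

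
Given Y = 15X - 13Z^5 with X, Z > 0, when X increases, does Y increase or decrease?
Y increases

Taking the partial derivative:
∂Y/∂X = 15

∂Y/∂X = 15 > 0 (assuming positive values)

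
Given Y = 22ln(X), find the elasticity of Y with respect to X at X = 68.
Elasticity = 1/ln(68) ≈ 0.2370

Elasticity = (dY/dX) · (X/Y)

dY/dX = 22/X
At X = 68: dY/dX = 11/34, Y = 22·ln(68)

Elasticity = (11/34) · (68 / (22·ln(68))) = 1/ln(68) ≈ 0.2370

Interpretation: for a small percentage change in X, the percentage change in Y is approximately 0.24 times as large.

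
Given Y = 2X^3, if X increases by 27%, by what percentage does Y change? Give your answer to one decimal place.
104.8%

For Y = 2X^3:
If X → X(1 + 0.27)
Then Y → Y · (1 + 0.27)^3
     ≈ Y · 2.0484

Percentage change = ((1 + 0.27)^3 − 1) × 100% ≈ 104.8%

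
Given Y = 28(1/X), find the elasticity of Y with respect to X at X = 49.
Elasticity = -1

Elasticity = (dY/dX) · (X/Y)

dY/dX = -28/X²
At X = 49: dY/dX = -4/343, Y = 4/7

Elasticity = (-4/343) · (49 / (4/7)) = -1

Interpretation: for a small percentage change in X, the percentage change in Y is approximately -1.00 times as large.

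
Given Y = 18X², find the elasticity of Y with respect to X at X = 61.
Elasticity = 2

Elasticity = (dY/dX) · (X/Y)

dY/dX = 36·X
At X = 61: dY/dX = 2196, Y = 66978

Elasticity = 2196 · (61 / 66978) = 2

Interpretation: for a small percentage change in X, the percentage change in Y is approximately 2.00 times as large.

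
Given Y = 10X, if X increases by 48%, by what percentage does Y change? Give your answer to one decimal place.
48.0%

For Y = 10X:
If X → X(1 + 0.48)
Then Y → Y · (1 + 0.48)^1
     = Y · 1.4800

Percentage change = ((1 + 0.48)^1 − 1) × 100% = 48.0%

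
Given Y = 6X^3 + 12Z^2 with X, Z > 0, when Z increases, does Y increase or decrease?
Y increases

Taking the partial derivative:
∂Y/∂Z = 24Z

∂Y/∂Z = 24Z > 0 (assuming positive values)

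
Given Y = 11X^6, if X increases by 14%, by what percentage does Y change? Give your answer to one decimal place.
119.5%

For Y = 11X^6:
If X → X(1 + 0.14)
Then Y → Y · (1 + 0.14)^6
     ≈ Y · 2.1950

Percentage change = ((1 + 0.14)^6 − 1) × 100% ≈ 119.5%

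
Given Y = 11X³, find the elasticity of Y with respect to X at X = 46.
Elasticity = 3

Elasticity = (dY/dX) · (X/Y)

dY/dX = 33·X²
At X = 46: dY/dX = 69828, Y = 1070696

Elasticity = 69828 · (46 / 1070696) = 3

Interpretation: for a small percentage change in X, the percentage change in Y is approximately 3.00 times as large.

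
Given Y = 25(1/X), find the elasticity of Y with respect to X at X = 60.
Elasticity = -1

Elasticity = (dY/dX) · (X/Y)

dY/dX = -25/X²
At X = 60: dY/dX = -1/144, Y = 5/12

Elasticity = (-1/144) · (60 / (5/12)) = -1

Interpretation: for a small percentage change in X, the percentage change in Y is approximately -1.00 times as large.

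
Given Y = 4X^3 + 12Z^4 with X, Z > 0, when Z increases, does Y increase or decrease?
Y increases

Taking the partial derivative:
∂Y/∂Z = 48Z^3

∂Y/∂Z = 48Z^3 > 0 (assuming positive values)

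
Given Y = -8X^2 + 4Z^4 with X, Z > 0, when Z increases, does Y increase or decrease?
Y increases

Taking the partial derivative:
∂Y/∂Z = 16Z^3

∂Y/∂Z = 16Z^3 > 0 (assuming positive values)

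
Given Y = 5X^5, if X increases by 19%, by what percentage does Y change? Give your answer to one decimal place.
138.6%

For Y = 5X^5:
If X → X(1 + 0.19)
Then Y → Y · (1 + 0.19)^5
     ≈ Y · 2.3864

Percentage change = ((1 + 0.19)^5 − 1) × 100% ≈ 138.6%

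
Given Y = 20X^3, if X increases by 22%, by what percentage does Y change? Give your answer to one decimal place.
81.6%

For Y = 20X^3:
If X → X(1 + 0.22)
Then Y → Y · (1 + 0.22)^3
     ≈ Y · 1.8158

Percentage change = ((1 + 0.22)^3 − 1) × 100% ≈ 81.6%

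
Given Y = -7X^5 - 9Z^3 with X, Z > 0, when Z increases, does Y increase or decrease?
Y decreases

Taking the partial derivative:
∂Y/∂Z = -27Z^2

∂Y/∂Z = -27Z^2 < 0 (assuming positive values)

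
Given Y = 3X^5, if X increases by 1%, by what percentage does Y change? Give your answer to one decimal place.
5.1%

For Y = 3X^5:
If X → X(1 + 0.01)
Then Y → Y · (1 + 0.01)^5
     ≈ Y · 1.0510

Percentage change = ((1 + 0.01)^5 − 1) × 100% ≈ 5.1%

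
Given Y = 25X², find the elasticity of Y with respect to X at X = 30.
Elasticity = 2

Elasticity = (dY/dX) · (X/Y)

dY/dX = 50·X
At X = 30: dY/dX = 1500, Y = 22500

Elasticity = 1500 · (30 / 22500) = 2

Interpretation: for a small percentage change in X, the percentage change in Y is approximately 2.00 times as large.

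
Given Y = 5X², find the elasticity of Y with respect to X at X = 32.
Elasticity = 2

Elasticity = (dY/dX) · (X/Y)

dY/dX = 10·X
At X = 32: dY/dX = 320, Y = 5120

Elasticity = 320 · (32 / 5120) = 2

Interpretation: for a small percentage change in X, the percentage change in Y is approximately 2.00 times as large.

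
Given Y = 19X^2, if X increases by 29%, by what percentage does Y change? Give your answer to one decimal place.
66.4%

For Y = 19X^2:
If X → X(1 + 0.29)
Then Y → Y · (1 + 0.29)^2
     = Y · 1.6641

Percentage change = ((1 + 0.29)^2 − 1) × 100% ≈ 66.4%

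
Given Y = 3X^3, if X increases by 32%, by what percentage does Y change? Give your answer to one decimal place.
130.0%

For Y = 3X^3:
If X → X(1 + 0.32)
Then Y → Y · (1 + 0.32)^3
     ≈ Y · 2.3000

Percentage change = ((1 + 0.32)^3 − 1) × 100% ≈ 130.0%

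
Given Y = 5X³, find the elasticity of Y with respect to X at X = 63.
Elasticity = 3

Elasticity = (dY/dX) · (X/Y)

dY/dX = 15·X²
At X = 63: dY/dX = 59535, Y = 1250235

Elasticity = 59535 · (63 / 1250235) = 3

Interpretation: for a small percentage change in X, the percentage change in Y is approximately 3.00 times as large.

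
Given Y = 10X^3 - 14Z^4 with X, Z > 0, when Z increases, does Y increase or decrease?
Y decreases

Taking the partial derivative:
∂Y/∂Z = -56Z^3

∂Y/∂Z = -56Z^3 < 0 (assuming positive values)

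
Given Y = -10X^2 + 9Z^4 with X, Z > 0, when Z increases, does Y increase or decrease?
Y increases

Taking the partial derivative:
∂Y/∂Z = 36Z^3

∂Y/∂Z = 36Z^3 > 0 (assuming positive values)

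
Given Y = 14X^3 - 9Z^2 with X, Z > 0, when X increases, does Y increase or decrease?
Y increases

Taking the partial derivative:
∂Y/∂X = 42X^2

∂Y/∂X = 42X^2 > 0 (assuming positive values)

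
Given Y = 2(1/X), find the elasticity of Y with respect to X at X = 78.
Elasticity = -1

Elasticity = (dY/dX) · (X/Y)

dY/dX = -2/X²
At X = 78: dY/dX = -1/3042, Y = 1/39

Elasticity = (-1/3042) · (78 / (1/39)) = -1

Interpretation: for a small percentage change in X, the percentage change in Y is approximately -1.00 times as large.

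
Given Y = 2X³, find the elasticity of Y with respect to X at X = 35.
Elasticity = 3

Elasticity = (dY/dX) · (X/Y)

dY/dX = 6·X²
At X = 35: dY/dX = 7350, Y = 85750

Elasticity = 7350 · (35 / 85750) = 3

Interpretation: for a small percentage change in X, the percentage change in Y is approximately 3.00 times as large.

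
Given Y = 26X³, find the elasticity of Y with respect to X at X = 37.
Elasticity = 3

Elasticity = (dY/dX) · (X/Y)

dY/dX = 78·X²
At X = 37: dY/dX = 106782, Y = 1316978

Elasticity = 106782 · (37 / 1316978) = 3

Interpretation: for a small percentage change in X, the percentage change in Y is approximately 3.00 times as large.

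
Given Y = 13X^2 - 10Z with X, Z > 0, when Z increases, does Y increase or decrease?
Y decreases

Taking the partial derivative:
∂Y/∂Z = -10

∂Y/∂Z = -10 < 0 (assuming positive values)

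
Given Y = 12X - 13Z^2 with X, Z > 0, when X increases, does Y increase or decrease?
Y increases

Taking the partial derivative:
∂Y/∂X = 12

∂Y/∂X = 12 > 0 (assuming positive values)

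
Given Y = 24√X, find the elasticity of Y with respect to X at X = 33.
Elasticity = 1/2

Elasticity = (dY/dX) · (X/Y)

dY/dX = 12/√X
At X = 33: dY/dX = 4·√33/11, Y = 24·√33

Elasticity = (4·√33/11) · (33 / (24·√33)) = 1/2

Interpretation: for a small percentage change in X, the percentage change in Y is approximately 0.50 times as large.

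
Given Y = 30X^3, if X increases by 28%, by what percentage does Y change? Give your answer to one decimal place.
109.7%

For Y = 30X^3:
If X → X(1 + 0.28)
Then Y → Y · (1 + 0.28)^3
     ≈ Y · 2.0972

Percentage change = ((1 + 0.28)^3 − 1) × 100% ≈ 109.7%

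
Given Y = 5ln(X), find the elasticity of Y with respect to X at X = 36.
Elasticity = 1/ln(36) ≈ 0.2791

Elasticity = (dY/dX) · (X/Y)

dY/dX = 5/X
At X = 36: dY/dX = 5/36, Y = 5·ln(36)

Elasticity = (5/36) · (36 / (5·ln(36))) = 1/ln(36) ≈ 0.2791

Interpretation: for a small percentage change in X, the percentage change in Y is approximately 0.28 times as large.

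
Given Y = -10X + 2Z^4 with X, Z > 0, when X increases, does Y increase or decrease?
Y decreases

Taking the partial derivative:
∂Y/∂X = -10

∂Y/∂X = -10 < 0 (assuming positive values)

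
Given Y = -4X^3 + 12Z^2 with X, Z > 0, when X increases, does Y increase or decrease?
Y decreases

Taking the partial derivative:
∂Y/∂X = -12X^2

∂Y/∂X = -12X^2 < 0 (assuming positive values)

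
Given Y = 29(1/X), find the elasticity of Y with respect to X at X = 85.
Elasticity = -1

Elasticity = (dY/dX) · (X/Y)

dY/dX = -29/X²
At X = 85: dY/dX = -29/7225, Y = 29/85

Elasticity = (-29/7225) · (85 / (29/85)) = -1

Interpretation: for a small percentage change in X, the percentage change in Y is approximately -1.00 times as large.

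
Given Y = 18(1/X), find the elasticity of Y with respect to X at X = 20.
Elasticity = -1

Elasticity = (dY/dX) · (X/Y)

dY/dX = -18/X²
At X = 20: dY/dX = -9/200, Y = 9/10

Elasticity = (-9/200) · (20 / (9/10)) = -1

Interpretation: for a small percentage change in X, the percentage change in Y is approximately -1.00 times as large.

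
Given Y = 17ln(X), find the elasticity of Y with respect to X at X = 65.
Elasticity = 1/ln(65) ≈ 0.2396

Elasticity = (dY/dX) · (X/Y)

dY/dX = 17/X
At X = 65: dY/dX = 17/65, Y = 17·ln(65)

Elasticity = (17/65) · (65 / (17·ln(65))) = 1/ln(65) ≈ 0.2396

Interpretation: for a small percentage change in X, the percentage change in Y is approximately 0.24 times as large.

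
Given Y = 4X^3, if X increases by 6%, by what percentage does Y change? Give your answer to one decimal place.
19.1%

For Y = 4X^3:
If X → X(1 + 0.06)
Then Y → Y · (1 + 0.06)^3
     ≈ Y · 1.1910

Percentage change = ((1 + 0.06)^3 − 1) × 100% ≈ 19.1%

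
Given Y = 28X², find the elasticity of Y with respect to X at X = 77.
Elasticity = 2

Elasticity = (dY/dX) · (X/Y)

dY/dX = 56·X
At X = 77: dY/dX = 4312, Y = 166012

Elasticity = 4312 · (77 / 166012) = 2

Interpretation: for a small percentage change in X, the percentage change in Y is approximately 2.00 times as large.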